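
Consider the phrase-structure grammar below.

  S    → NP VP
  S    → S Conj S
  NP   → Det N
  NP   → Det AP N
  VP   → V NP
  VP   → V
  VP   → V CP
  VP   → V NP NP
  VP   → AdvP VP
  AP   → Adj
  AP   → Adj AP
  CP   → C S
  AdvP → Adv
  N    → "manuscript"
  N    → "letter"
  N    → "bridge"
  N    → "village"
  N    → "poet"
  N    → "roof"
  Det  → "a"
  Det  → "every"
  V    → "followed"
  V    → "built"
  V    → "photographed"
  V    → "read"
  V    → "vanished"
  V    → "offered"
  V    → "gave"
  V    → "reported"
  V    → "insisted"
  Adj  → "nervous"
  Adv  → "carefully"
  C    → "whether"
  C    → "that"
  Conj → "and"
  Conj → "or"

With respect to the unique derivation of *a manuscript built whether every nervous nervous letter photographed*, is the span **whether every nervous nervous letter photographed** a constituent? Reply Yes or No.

Yes

[S [NP [Det a] [N manuscript]] [VP [V built] [CP [C whether] [S [NP [Det every] [AP [Adj nervous] [AP [Adj nervous]]] [N letter]] [VP [V photographed]]]]]]
The words 'whether every nervous nervous letter photographed' are exhaustively dominated by a single CP node (built by CP → C S), so they form a constituent.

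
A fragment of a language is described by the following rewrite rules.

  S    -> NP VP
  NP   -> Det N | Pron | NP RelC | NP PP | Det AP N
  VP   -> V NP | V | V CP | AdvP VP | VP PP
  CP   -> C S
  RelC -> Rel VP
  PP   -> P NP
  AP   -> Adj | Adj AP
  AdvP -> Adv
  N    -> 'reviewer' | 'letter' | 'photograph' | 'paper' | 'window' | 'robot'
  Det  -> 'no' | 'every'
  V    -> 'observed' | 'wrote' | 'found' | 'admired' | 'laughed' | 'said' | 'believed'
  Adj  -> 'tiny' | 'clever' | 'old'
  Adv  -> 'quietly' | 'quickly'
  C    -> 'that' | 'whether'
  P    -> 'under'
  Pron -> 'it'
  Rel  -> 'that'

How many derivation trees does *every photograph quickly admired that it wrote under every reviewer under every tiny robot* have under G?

9

Two of the 9 distinct bracketings:
[S [NP [Det every] [N photograph]] [VP [AdvP [Adv quickly]] [VP [V admired] [CP [C that] [S [NP [Pron it]] [VP [VP [V wrote]] [PP [P under] [NP [NP [Det every] [N reviewer]] [PP [P under] [NP [Det every] [AP [Adj tiny]] [N robot]]]]]]]]]]]
[S [NP [Det every] [N photograph]] [VP [AdvP [Adv quickly]] [VP [V admired] [CP [C that] [S [NP [Pron it]] [VP [VP [VP [V wrote]] [PP [P under] [NP [Det every] [N reviewer]]]] [PP [P under] [NP [Det every] [AP [Adj tiny]] [N robot]]]]]]]]]
The difference turns on whether NP → NP PP is used at the relevant span, versus an alternative expansion of NP.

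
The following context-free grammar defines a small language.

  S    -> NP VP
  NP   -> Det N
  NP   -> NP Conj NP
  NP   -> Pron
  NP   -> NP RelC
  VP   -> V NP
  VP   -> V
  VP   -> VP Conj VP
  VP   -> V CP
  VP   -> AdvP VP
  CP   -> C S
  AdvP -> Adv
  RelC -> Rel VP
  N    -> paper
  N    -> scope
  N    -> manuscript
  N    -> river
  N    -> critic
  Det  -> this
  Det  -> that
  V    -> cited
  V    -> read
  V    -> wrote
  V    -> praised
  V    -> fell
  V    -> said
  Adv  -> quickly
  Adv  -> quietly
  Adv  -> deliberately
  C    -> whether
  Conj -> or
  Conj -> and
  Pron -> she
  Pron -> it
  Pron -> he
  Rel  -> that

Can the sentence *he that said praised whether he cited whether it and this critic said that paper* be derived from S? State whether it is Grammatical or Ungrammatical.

S
  NP
    NP
      Pron: he
    RelC
      Rel: that
      VP
        V: said
  VP
    V: praised
    CP
      C: whether
      S
        NP
          Pron: he
        VP
          V: cited
          CP
            C: whether
            S
              NP
                NP
                  Pron: it
                Conj: and
                NP
                  Det: this
                  N: critic
              VP
                V: said
                NP
                  Det: that
                  N: paper
Every word is introduced by a lexical rule and the phrasal rules combine the resulting categories into a single S.

Grammatical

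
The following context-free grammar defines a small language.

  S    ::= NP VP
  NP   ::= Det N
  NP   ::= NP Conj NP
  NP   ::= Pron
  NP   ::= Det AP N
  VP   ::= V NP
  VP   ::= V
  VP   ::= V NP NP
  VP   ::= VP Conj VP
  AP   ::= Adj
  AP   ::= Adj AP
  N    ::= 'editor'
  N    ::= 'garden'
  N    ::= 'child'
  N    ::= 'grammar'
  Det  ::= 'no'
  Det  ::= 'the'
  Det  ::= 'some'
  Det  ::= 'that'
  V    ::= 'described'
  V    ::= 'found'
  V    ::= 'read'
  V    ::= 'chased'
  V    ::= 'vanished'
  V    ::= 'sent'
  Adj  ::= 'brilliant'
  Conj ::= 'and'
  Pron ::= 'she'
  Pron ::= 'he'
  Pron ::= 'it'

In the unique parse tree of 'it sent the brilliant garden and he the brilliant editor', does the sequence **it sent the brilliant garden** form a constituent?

[S [NP [Pron it]] [VP [V sent] [NP [NP [Det the] [AP [Adj brilliant]] [N garden]] [Conj and] [NP [Pron he]]] [NP [Det the] [AP [Adj brilliant]] [N editor]]]]
The smallest constituent containing 'it sent the brilliant garden' is the S spanning 'it sent the brilliant garden and he the brilliant editor'; no single node in the tree dominates exactly the given words.

No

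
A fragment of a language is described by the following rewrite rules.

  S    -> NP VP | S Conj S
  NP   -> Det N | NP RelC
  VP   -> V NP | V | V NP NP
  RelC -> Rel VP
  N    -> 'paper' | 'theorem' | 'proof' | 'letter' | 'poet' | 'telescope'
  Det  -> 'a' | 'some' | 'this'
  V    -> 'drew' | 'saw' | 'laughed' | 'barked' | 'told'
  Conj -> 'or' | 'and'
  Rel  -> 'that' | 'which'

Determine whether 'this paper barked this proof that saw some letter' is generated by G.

[S [NP [Det this] [N paper]] [VP [V barked] [NP [NP [Det this] [N proof]] [RelC [Rel that] [VP [V saw] [NP [Det some] [N letter]]]]]]]
Each bracket corresponds to one application of a listed rule, so the string is derivable from S.

Grammatical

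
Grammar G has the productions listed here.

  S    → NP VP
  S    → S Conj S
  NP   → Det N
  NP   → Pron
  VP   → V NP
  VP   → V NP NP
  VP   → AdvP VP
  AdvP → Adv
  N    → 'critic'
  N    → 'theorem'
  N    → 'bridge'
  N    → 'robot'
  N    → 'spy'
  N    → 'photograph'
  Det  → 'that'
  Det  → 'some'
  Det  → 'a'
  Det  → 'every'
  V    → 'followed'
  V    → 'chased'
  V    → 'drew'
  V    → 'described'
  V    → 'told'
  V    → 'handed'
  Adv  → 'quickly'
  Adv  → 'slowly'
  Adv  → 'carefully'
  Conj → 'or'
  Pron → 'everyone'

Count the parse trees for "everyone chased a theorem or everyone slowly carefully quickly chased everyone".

[S [S [NP [Pron everyone]] [VP [V chased] [NP [Det a] [N theorem]]]] [Conj or] [S [NP [Pron everyone]] [VP [AdvP [Adv slowly]] [VP [AdvP [Adv carefully]] [VP [AdvP [Adv quickly]] [VP [V chased] [NP [Pron everyone]]]]]]]]
No rule offers an alternative attachment or grouping for any span, so this is the only derivation.

1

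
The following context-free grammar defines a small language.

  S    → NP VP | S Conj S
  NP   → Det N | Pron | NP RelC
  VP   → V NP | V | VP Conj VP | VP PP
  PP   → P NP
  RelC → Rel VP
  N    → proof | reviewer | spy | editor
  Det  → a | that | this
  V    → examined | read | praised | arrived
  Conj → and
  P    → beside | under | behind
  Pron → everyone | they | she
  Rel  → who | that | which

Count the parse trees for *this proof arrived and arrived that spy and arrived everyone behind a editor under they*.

9

Two of the 9 distinct bracketings:
[S [NP [Det this] [N proof]] [VP [VP [V arrived]] [Conj and] [VP [VP [V arrived] [NP [Det that] [N spy]]] [Conj and] [VP [VP [VP [V arrived] [NP [Pron everyone]]] [PP [P behind] [NP [Det a] [N editor]]]] [PP [P under] [NP [Pron they]]]]]]]
[S [NP [Det this] [N proof]] [VP [VP [V arrived]] [Conj and] [VP [VP [VP [V arrived] [NP [Det that] [N spy]]] [Conj and] [VP [VP [V arrived] [NP [Pron everyone]]] [PP [P behind] [NP [Det a] [N editor]]]]] [PP [P under] [NP [Pron they]]]]]]
The trees differ in how a recursive rule is bracketed over the same span.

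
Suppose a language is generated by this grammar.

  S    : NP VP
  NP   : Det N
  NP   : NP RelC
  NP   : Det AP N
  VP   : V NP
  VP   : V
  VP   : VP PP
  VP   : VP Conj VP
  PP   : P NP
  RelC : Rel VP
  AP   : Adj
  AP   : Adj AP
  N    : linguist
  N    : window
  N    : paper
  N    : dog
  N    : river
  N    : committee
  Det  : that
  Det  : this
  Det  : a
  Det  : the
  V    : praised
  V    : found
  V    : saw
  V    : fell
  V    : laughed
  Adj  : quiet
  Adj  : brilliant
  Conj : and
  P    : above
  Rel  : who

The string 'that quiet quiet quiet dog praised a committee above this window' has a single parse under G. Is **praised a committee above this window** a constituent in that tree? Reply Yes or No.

Yes

[S [NP [Det that] [AP [Adj quiet] [AP [Adj quiet] [AP [Adj quiet]]]] [N dog]] [VP [VP [V praised] [NP [Det a] [N committee]]] [PP [P above] [NP [Det this] [N window]]]]]
The words 'praised a committee above this window' are exhaustively dominated by a single VP node (built by VP → VP PP), so they form a constituent.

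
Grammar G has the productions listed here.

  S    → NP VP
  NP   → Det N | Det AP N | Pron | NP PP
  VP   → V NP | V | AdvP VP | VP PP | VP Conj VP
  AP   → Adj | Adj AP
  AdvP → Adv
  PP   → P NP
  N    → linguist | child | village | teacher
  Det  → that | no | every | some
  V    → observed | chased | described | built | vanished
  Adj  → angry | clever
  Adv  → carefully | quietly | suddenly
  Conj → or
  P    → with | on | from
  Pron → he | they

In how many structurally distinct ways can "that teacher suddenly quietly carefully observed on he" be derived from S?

Two of the 4 distinct bracketings:
[S [NP [Det that] [N teacher]] [VP [AdvP [Adv suddenly]] [VP [AdvP [Adv quietly]] [VP [AdvP [Adv carefully]] [VP [VP [V observed]] [PP [P on] [NP [Pron he]]]]]]]]
[S [NP [Det that] [N teacher]] [VP [AdvP [Adv suddenly]] [VP [AdvP [Adv quietly]] [VP [VP [AdvP [Adv carefully]] [VP [V observed]]] [PP [P on] [NP [Pron he]]]]]]]
The trees differ in how a recursive rule is bracketed over the same span.

4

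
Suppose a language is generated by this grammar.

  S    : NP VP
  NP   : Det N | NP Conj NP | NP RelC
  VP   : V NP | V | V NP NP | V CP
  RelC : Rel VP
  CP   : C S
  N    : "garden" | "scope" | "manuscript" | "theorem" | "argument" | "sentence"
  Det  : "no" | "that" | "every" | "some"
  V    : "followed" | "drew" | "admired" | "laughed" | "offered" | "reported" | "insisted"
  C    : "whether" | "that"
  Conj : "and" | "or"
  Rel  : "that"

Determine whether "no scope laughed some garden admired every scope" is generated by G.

For S → NP VP, the only prefix that parses as NP is 'no scope', but the remainder 'laughed some garden admired every scope' is not a VP under these rules.

Ungrammatical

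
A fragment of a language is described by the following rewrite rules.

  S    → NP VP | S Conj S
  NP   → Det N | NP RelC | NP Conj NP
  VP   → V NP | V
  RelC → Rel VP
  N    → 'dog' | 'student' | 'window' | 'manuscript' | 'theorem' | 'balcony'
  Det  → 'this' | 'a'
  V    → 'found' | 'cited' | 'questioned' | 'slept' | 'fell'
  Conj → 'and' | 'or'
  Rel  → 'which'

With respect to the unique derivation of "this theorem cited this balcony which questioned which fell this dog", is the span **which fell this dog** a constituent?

Yes

[S [NP [Det this] [N theorem]] [VP [V cited] [NP [NP [NP [Det this] [N balcony]] [RelC [Rel which] [VP [V questioned]]]] [RelC [Rel which] [VP [V fell] [NP [Det this] [N dog]]]]]]]
The words 'which fell this dog' are exhaustively dominated by a single RelC node (built by RelC → Rel VP), so they form a constituent.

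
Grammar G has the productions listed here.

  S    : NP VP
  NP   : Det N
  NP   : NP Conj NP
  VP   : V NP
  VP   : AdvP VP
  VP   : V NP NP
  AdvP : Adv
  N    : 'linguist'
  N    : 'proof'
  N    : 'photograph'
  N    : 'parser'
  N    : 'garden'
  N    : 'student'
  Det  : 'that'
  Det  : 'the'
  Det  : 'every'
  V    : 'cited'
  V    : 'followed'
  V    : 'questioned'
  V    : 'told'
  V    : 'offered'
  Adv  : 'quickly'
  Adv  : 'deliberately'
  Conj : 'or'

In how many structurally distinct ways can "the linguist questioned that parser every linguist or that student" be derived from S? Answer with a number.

1

[S [NP [Det the] [N linguist]] [VP [V questioned] [NP [Det that] [N parser]] [NP [NP [Det every] [N linguist]] [Conj or] [NP [Det that] [N student]]]]]
No rule offers an alternative attachment or grouping for any span, so this is the only derivation.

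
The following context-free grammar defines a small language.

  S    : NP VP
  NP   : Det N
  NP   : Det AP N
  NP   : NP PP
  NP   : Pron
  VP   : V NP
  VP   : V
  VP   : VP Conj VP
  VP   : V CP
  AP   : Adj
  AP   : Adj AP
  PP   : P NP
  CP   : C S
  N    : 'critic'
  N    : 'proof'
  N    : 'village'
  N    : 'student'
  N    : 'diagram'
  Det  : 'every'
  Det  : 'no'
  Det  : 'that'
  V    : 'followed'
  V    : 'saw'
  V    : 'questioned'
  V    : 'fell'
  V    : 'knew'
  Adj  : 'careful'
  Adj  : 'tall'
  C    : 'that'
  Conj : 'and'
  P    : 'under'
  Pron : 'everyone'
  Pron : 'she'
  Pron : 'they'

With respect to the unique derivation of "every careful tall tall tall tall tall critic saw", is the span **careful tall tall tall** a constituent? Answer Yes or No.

No

[S [NP [Det every] [AP [Adj careful] [AP [Adj tall] [AP [Adj tall] [AP [Adj tall] [AP [Adj tall] [AP [Adj tall]]]]]]] [N critic]] [VP [V saw]]]
The smallest constituent containing 'careful tall tall tall' is the AP spanning 'careful tall tall tall tall tall'; no single node in the tree dominates exactly the given words.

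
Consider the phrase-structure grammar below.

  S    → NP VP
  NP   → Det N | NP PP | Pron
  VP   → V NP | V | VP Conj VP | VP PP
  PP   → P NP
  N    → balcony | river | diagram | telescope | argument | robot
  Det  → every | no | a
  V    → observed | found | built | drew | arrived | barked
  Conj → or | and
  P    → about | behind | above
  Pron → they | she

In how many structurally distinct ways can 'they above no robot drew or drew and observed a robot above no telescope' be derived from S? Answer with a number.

7

Two of the 7 distinct bracketings:
[S [NP [NP [Pron they]] [PP [P above] [NP [Det no] [N robot]]]] [VP [VP [V drew]] [Conj or] [VP [VP [V drew]] [Conj and] [VP [V observed] [NP [NP [Det a] [N robot]] [PP [P above] [NP [Det no] [N telescope]]]]]]]]
[S [NP [NP [Pron they]] [PP [P above] [NP [Det no] [N robot]]]] [VP [VP [V drew]] [Conj or] [VP [VP [V drew]] [Conj and] [VP [VP [V observed] [NP [Det a] [N robot]]] [PP [P above] [NP [Det no] [N telescope]]]]]]]
The difference turns on whether VP → VP PP is used at the relevant span, versus an alternative expansion of VP.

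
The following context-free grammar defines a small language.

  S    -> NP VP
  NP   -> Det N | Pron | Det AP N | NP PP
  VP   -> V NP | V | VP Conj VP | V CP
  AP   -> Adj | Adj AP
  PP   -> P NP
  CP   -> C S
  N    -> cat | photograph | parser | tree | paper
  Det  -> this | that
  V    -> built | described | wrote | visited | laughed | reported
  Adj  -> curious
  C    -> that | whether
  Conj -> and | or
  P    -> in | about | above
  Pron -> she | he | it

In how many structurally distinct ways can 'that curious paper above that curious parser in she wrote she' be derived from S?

The two bracketings:
[S [NP [NP [Det that] [AP [Adj curious]] [N paper]] [PP [P above] [NP [NP [Det that] [AP [Adj curious]] [N parser]] [PP [P in] [NP [Pron she]]]]]] [VP [V wrote] [NP [Pron she]]]]
[S [NP [NP [NP [Det that] [AP [Adj curious]] [N paper]] [PP [P above] [NP [Det that] [AP [Adj curious]] [N parser]]]] [PP [P in] [NP [Pron she]]]] [VP [V wrote] [NP [Pron she]]]]
The trees differ in how a recursive rule is bracketed over the same span.

2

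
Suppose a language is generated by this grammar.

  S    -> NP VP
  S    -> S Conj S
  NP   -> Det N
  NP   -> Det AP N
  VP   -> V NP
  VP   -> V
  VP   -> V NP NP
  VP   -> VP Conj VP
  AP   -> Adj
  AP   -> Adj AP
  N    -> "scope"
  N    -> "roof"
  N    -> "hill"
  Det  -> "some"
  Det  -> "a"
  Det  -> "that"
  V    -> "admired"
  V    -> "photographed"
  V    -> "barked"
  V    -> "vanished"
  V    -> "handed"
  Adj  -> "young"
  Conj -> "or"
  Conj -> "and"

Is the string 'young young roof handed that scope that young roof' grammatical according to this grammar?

For S → NP VP, no prefix of the string parses as an NP. The alternative S rule S → S Conj S likewise has no satisfying split.

Ungrammatical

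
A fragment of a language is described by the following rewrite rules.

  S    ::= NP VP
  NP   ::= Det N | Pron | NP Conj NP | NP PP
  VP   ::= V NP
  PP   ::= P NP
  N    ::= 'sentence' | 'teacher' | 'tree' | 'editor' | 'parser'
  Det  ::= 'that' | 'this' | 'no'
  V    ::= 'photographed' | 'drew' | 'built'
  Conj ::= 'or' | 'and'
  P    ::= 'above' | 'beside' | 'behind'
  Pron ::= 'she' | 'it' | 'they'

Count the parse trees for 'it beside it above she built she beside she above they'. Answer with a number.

4

Two of the 4 distinct bracketings:
[S [NP [NP [Pron it]] [PP [P beside] [NP [NP [Pron it]] [PP [P above] [NP [Pron she]]]]]] [VP [V built] [NP [NP [Pron she]] [PP [P beside] [NP [NP [Pron she]] [PP [P above] [NP [Pron they]]]]]]]]
[S [NP [NP [Pron it]] [PP [P beside] [NP [NP [Pron it]] [PP [P above] [NP [Pron she]]]]]] [VP [V built] [NP [NP [NP [Pron she]] [PP [P beside] [NP [Pron she]]]] [PP [P above] [NP [Pron they]]]]]]
The trees differ in how a recursive rule is bracketed over the same span.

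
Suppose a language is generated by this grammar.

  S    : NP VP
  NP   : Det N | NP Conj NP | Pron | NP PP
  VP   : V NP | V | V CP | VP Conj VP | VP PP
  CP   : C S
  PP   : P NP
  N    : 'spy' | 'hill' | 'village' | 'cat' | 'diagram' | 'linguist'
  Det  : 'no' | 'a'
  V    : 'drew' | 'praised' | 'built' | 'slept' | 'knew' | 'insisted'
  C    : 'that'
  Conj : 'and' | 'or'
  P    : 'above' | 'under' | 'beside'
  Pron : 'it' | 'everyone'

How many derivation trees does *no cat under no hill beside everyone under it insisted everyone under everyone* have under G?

Two of the 10 distinct bracketings:
[S [NP [NP [Det no] [N cat]] [PP [P under] [NP [NP [Det no] [N hill]] [PP [P beside] [NP [NP [Pron everyone]] [PP [P under] [NP [Pron it]]]]]]]] [VP [V insisted] [NP [NP [Pron everyone]] [PP [P under] [NP [Pron everyone]]]]]]
[S [NP [NP [Det no] [N cat]] [PP [P under] [NP [NP [Det no] [N hill]] [PP [P beside] [NP [NP [Pron everyone]] [PP [P under] [NP [Pron it]]]]]]]] [VP [VP [V insisted] [NP [Pron everyone]]] [PP [P under] [NP [Pron everyone]]]]]
The difference turns on whether VP → VP PP is used at the relevant span, versus an alternative expansion of VP.

10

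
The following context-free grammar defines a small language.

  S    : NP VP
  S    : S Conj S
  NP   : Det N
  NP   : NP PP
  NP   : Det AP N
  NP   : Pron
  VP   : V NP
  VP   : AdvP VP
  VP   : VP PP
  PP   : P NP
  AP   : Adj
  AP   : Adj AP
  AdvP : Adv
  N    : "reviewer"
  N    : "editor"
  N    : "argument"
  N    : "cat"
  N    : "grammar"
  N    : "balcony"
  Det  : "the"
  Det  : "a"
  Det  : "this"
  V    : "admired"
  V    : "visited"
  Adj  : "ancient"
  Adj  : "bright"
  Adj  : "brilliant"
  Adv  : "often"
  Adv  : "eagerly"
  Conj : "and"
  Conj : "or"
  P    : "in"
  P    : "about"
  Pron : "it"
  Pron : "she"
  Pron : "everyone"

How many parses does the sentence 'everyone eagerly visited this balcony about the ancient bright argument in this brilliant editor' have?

9

Two of the 9 distinct bracketings:
[S [NP [Pron everyone]] [VP [AdvP [Adv eagerly]] [VP [V visited] [NP [NP [Det this] [N balcony]] [PP [P about] [NP [NP [Det the] [AP [Adj ancient] [AP [Adj bright]]] [N argument]] [PP [P in] [NP [Det this] [AP [Adj brilliant]] [N editor]]]]]]]]]
[S [NP [Pron everyone]] [VP [AdvP [Adv eagerly]] [VP [V visited] [NP [NP [NP [Det this] [N balcony]] [PP [P about] [NP [Det the] [AP [Adj ancient] [AP [Adj bright]]] [N argument]]]] [PP [P in] [NP [Det this] [AP [Adj brilliant]] [N editor]]]]]]]
The trees differ in how a recursive rule is bracketed over the same span.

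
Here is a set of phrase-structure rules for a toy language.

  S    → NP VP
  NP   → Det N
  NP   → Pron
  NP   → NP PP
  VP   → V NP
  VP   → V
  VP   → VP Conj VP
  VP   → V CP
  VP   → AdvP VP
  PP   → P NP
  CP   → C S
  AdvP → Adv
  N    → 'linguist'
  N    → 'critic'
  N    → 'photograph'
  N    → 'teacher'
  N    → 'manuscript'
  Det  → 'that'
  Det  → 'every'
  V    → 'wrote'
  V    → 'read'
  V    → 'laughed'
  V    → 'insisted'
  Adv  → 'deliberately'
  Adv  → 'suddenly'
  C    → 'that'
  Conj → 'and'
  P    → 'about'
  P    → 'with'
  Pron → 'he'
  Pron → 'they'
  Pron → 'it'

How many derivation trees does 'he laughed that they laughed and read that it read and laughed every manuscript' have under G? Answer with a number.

Two of the 7 distinct bracketings:
[S [NP [Pron he]] [VP [VP [V laughed] [CP [C that] [S [NP [Pron they]] [VP [V laughed]]]]] [Conj and] [VP [VP [V read] [CP [C that] [S [NP [Pron it]] [VP [V read]]]]] [Conj and] [VP [V laughed] [NP [Det every] [N manuscript]]]]]]
[S [NP [Pron he]] [VP [VP [V laughed] [CP [C that] [S [NP [Pron they]] [VP [V laughed]]]]] [Conj and] [VP [V read] [CP [C that] [S [NP [Pron it]] [VP [VP [V read]] [Conj and] [VP [V laughed] [NP [Det every] [N manuscript]]]]]]]]]
The trees differ in how a recursive rule is bracketed over the same span.

7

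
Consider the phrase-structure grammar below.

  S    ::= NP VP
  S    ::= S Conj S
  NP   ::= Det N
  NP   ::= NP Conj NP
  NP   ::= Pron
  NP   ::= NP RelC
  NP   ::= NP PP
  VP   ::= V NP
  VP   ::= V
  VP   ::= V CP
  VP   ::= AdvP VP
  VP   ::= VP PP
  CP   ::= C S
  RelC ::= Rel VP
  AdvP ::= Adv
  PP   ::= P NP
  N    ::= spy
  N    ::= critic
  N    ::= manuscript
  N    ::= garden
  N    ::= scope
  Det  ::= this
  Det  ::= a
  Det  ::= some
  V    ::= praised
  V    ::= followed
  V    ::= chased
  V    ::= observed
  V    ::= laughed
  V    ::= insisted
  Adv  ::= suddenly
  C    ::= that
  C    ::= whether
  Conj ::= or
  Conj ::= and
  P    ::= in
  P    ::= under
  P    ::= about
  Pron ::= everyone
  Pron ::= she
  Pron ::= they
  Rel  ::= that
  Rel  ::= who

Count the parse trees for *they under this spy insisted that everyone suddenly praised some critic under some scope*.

Two of the 4 distinct bracketings:
[S [NP [NP [Pron they]] [PP [P under] [NP [Det this] [N spy]]]] [VP [V insisted] [CP [C that] [S [NP [Pron everyone]] [VP [AdvP [Adv suddenly]] [VP [V praised] [NP [NP [Det some] [N critic]] [PP [P under] [NP [Det some] [N scope]]]]]]]]]]
[S [NP [NP [Pron they]] [PP [P under] [NP [Det this] [N spy]]]] [VP [V insisted] [CP [C that] [S [NP [Pron everyone]] [VP [AdvP [Adv suddenly]] [VP [VP [V praised] [NP [Det some] [N critic]]] [PP [P under] [NP [Det some] [N scope]]]]]]]]]
The difference turns on whether VP → VP PP is used at the relevant span, versus an alternative expansion of VP.

4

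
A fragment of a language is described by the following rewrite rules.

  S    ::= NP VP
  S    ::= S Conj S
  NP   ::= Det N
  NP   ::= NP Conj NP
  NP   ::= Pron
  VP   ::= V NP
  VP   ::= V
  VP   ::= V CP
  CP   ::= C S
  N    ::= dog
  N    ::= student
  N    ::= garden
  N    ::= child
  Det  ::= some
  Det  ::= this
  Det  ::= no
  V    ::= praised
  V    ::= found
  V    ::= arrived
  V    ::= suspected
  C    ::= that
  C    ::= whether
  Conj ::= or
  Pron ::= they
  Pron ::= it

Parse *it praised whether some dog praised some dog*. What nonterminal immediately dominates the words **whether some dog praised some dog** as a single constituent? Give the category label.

S
  NP
    Pron: it
  VP
    V: praised
    CP
      C: whether
      S
        NP
          Det: some
          N: dog
        VP
          V: praised
          NP
            Det: some
            N: dog
The span 'whether some dog praised some dog' is the CP node built by CP → C S.

CP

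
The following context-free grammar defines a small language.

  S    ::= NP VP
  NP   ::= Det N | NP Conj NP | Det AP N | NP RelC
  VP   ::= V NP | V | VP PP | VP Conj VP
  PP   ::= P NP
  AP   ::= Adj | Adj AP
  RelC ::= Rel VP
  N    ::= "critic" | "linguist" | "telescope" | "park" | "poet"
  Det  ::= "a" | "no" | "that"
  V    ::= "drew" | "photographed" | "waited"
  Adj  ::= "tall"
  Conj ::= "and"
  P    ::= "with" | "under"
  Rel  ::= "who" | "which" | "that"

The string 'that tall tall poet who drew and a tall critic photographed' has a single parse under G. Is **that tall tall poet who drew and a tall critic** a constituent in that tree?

[S [NP [NP [NP [Det that] [AP [Adj tall] [AP [Adj tall]]] [N poet]] [RelC [Rel who] [VP [V drew]]]] [Conj and] [NP [Det a] [AP [Adj tall]] [N critic]]] [VP [V photographed]]]
The words 'that tall tall poet who drew and a tall critic' are exhaustively dominated by a single NP node (built by NP → NP Conj NP), so they form a constituent.

Yes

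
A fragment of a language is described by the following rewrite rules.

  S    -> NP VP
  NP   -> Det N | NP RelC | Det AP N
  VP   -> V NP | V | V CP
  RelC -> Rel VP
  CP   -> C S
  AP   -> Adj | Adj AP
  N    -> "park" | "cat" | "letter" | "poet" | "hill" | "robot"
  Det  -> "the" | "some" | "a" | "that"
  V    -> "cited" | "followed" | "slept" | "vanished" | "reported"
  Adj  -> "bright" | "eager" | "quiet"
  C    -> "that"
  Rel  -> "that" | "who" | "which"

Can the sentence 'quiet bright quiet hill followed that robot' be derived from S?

Ungrammatical

For S → NP VP, no prefix of the string parses as an NP.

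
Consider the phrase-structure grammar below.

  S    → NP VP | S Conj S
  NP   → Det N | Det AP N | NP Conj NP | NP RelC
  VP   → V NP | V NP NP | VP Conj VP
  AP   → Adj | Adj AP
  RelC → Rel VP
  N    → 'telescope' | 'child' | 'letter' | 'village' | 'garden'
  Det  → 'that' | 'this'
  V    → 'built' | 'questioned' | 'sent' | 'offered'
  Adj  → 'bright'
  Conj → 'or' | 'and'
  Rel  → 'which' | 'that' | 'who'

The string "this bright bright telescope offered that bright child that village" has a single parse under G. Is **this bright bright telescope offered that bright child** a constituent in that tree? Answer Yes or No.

No

[S [NP [Det this] [AP [Adj bright] [AP [Adj bright]]] [N telescope]] [VP [V offered] [NP [Det that] [AP [Adj bright]] [N child]] [NP [Det that] [N village]]]]
The smallest constituent containing 'this bright bright telescope offered that bright child' is the S spanning 'this bright bright telescope offered that bright child that village'; no single node in the tree dominates exactly the given words.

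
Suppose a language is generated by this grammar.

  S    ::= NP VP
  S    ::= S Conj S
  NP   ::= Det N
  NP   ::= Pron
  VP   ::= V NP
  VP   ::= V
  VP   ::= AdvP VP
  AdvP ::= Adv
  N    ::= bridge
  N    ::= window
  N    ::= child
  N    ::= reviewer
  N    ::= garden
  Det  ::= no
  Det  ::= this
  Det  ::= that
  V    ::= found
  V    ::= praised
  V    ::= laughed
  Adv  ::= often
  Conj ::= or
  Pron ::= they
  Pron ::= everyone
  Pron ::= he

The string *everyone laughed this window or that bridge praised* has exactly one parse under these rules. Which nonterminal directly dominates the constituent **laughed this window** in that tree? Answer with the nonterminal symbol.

S
  S
    NP
      Pron: everyone
    VP
      V: laughed
      NP
        Det: this
        N: window
  Conj: or
  S
    NP
      Det: that
      N: bridge
    VP
      V: praised
The span 'laughed this window' is the VP node built by VP → V NP.
Its mother is the S built by S → NP VP.

S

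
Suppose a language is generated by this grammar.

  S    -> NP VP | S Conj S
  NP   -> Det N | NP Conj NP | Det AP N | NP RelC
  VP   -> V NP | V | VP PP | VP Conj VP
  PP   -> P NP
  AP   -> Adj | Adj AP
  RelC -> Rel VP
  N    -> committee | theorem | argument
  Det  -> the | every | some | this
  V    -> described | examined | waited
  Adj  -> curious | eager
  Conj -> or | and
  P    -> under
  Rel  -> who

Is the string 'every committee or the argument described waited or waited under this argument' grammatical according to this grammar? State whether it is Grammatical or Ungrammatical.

Ungrammatical

For S → NP VP, every NP-prefix leaves a non-VP remainder: after 'every committee' the remainder is not a VP; after 'every committee or the argument' the remainder is not a VP. The alternative S rule S → S Conj S likewise has no satisfying split.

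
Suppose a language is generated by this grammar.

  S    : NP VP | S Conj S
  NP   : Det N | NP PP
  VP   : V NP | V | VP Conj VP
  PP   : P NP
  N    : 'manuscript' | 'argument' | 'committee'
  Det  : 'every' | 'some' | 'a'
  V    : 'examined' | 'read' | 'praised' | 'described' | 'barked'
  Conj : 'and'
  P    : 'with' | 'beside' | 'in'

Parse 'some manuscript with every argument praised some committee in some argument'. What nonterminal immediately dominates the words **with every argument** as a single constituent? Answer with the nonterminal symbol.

PP

S
  NP
    NP
      Det: some
      N: manuscript
    PP
      P: with
      NP
        Det: every
        N: argument
  VP
    V: praised
    NP
      NP
        Det: some
        N: committee
      PP
        P: in
        NP
          Det: some
          N: argument
The span 'with every argument' is the PP node built by PP → P NP.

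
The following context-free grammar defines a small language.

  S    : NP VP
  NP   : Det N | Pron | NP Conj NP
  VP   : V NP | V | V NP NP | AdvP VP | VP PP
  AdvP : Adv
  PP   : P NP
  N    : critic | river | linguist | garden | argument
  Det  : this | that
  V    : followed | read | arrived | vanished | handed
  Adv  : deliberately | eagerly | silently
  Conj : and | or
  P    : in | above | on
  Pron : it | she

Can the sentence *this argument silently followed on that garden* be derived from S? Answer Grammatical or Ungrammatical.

Grammatical

S
  NP
    Det: this
    N: argument
  VP
    AdvP
      Adv: silently
    VP
      VP
        V: followed
      PP
        P: on
        NP
          Det: that
          N: garden
The bracketing above is licensed at every node by one of the given productions, with S at the root.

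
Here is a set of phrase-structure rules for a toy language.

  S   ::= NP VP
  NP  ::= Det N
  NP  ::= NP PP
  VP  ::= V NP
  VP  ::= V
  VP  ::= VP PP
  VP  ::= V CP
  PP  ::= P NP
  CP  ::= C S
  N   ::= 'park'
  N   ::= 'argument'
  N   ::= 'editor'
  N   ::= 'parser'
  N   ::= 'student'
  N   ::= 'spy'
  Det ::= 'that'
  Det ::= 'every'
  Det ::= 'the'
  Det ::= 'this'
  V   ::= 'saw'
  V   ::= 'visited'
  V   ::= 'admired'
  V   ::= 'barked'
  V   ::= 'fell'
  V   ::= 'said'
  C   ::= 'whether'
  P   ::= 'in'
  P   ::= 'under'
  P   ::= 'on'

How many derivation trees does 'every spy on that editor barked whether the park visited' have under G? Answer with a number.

[S [NP [NP [Det every] [N spy]] [PP [P on] [NP [Det that] [N editor]]]] [VP [V barked] [CP [C whether] [S [NP [Det the] [N park]] [VP [V visited]]]]]]
No rule offers an alternative attachment or grouping for any span, so this is the only derivation.

1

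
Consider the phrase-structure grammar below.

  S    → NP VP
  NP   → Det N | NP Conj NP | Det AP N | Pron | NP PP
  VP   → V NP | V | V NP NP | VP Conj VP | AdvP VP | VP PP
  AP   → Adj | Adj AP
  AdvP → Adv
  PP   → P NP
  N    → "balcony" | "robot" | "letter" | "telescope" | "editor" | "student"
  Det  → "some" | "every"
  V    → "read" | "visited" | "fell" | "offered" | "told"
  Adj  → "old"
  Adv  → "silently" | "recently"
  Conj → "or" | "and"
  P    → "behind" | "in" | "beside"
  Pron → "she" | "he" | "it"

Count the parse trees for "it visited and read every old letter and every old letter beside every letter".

Two of the 4 distinct bracketings:
[S [NP [Pron it]] [VP [VP [V visited]] [Conj and] [VP [V read] [NP [NP [Det every] [AP [Adj old]] [N letter]] [Conj and] [NP [NP [Det every] [AP [Adj old]] [N letter]] [PP [P beside] [NP [Det every] [N letter]]]]]]]]
[S [NP [Pron it]] [VP [VP [V visited]] [Conj and] [VP [V read] [NP [NP [NP [Det every] [AP [Adj old]] [N letter]] [Conj and] [NP [Det every] [AP [Adj old]] [N letter]]] [PP [P beside] [NP [Det every] [N letter]]]]]]]
The trees differ in how a recursive rule is bracketed over the same span.

4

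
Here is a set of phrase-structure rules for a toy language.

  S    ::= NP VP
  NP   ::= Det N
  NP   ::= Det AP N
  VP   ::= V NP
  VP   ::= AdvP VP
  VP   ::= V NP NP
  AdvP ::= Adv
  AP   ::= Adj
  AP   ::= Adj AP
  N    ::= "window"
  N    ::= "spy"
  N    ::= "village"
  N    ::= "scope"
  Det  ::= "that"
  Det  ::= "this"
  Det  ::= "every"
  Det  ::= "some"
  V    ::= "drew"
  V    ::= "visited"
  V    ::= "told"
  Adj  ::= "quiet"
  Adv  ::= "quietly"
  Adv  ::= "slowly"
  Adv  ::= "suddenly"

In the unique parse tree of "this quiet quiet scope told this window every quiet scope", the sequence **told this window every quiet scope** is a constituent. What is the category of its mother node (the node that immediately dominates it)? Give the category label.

S
  NP
    Det: this
    AP
      Adj: quiet
      AP
        Adj: quiet
    N: scope
  VP
    V: told
    NP
      Det: this
      N: window
    NP
      Det: every
      AP
        Adj: quiet
      N: scope
The span 'told this window every quiet scope' is the VP node built by VP → V NP NP.
Its mother is the S built by S → NP VP.

S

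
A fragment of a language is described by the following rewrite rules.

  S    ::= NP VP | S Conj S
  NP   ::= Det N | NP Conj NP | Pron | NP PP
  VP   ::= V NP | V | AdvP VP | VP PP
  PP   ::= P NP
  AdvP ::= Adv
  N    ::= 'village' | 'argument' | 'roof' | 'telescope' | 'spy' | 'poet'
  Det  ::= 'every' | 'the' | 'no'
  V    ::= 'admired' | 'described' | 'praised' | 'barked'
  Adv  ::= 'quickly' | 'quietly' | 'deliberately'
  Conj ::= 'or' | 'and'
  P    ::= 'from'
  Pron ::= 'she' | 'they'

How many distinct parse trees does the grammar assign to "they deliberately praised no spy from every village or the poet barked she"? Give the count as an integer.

Two of the 3 distinct bracketings:
[S [S [NP [Pron they]] [VP [AdvP [Adv deliberately]] [VP [V praised] [NP [NP [Det no] [N spy]] [PP [P from] [NP [Det every] [N village]]]]]]] [Conj or] [S [NP [Det the] [N poet]] [VP [V barked] [NP [Pron she]]]]]
[S [S [NP [Pron they]] [VP [AdvP [Adv deliberately]] [VP [VP [V praised] [NP [Det no] [N spy]]] [PP [P from] [NP [Det every] [N village]]]]]] [Conj or] [S [NP [Det the] [N poet]] [VP [V barked] [NP [Pron she]]]]]
The difference turns on whether NP → NP PP is used at the relevant span, versus an alternative expansion of NP.

3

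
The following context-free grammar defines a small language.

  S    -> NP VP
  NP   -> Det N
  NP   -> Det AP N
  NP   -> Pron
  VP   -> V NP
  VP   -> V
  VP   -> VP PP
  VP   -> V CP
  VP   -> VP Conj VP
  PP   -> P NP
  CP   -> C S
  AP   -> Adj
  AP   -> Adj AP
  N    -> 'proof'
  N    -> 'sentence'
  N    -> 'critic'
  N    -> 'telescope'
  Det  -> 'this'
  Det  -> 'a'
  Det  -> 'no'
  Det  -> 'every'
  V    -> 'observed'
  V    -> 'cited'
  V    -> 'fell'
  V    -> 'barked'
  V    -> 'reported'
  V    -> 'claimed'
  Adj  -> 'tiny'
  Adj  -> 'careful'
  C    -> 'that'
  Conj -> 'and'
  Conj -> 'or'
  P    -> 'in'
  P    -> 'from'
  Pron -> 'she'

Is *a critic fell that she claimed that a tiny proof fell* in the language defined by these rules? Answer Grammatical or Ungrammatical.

Grammatical

[S [NP [Det a] [N critic]] [VP [V fell] [CP [C that] [S [NP [Pron she]] [VP [V claimed] [CP [C that] [S [NP [Det a] [AP [Adj tiny]] [N proof]] [VP [V fell]]]]]]]]]
Every word is introduced by a lexical rule and the phrasal rules combine the resulting categories into a single S.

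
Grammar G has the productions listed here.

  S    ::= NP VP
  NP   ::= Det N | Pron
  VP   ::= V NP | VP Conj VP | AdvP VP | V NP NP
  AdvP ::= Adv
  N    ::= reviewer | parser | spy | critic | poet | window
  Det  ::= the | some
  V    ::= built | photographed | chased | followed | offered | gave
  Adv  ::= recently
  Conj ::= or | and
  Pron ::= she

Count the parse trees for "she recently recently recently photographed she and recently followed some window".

4

Two of the 4 distinct bracketings:
[S [NP [Pron she]] [VP [VP [AdvP [Adv recently]] [VP [AdvP [Adv recently]] [VP [AdvP [Adv recently]] [VP [V photographed] [NP [Pron she]]]]]] [Conj and] [VP [AdvP [Adv recently]] [VP [V followed] [NP [Det some] [N window]]]]]]
[S [NP [Pron she]] [VP [AdvP [Adv recently]] [VP [VP [AdvP [Adv recently]] [VP [AdvP [Adv recently]] [VP [V photographed] [NP [Pron she]]]]] [Conj and] [VP [AdvP [Adv recently]] [VP [V followed] [NP [Det some] [N window]]]]]]]
The trees differ in how a recursive rule is bracketed over the same span.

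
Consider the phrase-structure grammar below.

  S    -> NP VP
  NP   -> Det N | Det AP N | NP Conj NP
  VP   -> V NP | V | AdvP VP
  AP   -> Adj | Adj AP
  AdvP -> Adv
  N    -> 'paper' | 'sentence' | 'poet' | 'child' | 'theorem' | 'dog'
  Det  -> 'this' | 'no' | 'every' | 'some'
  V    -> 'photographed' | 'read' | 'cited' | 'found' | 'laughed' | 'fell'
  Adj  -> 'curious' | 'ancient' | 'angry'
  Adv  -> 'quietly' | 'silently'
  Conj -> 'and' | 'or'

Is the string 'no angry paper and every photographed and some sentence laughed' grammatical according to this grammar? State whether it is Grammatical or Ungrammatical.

Ungrammatical

A Det word can never sit immediately before a V word in any string this grammar generates, so the substring 'every photographed' rules out a derivation.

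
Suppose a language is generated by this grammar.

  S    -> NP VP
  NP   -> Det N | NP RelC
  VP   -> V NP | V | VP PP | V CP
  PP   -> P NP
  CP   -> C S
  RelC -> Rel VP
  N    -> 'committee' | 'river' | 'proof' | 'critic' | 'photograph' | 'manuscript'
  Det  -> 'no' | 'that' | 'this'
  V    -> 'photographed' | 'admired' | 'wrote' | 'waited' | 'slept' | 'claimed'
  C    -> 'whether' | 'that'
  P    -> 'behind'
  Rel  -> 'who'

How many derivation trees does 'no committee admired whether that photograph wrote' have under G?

1

[S [NP [Det no] [N committee]] [VP [V admired] [CP [C whether] [S [NP [Det that] [N photograph]] [VP [V wrote]]]]]]
No rule offers an alternative attachment or grouping for any span, so this is the only derivation.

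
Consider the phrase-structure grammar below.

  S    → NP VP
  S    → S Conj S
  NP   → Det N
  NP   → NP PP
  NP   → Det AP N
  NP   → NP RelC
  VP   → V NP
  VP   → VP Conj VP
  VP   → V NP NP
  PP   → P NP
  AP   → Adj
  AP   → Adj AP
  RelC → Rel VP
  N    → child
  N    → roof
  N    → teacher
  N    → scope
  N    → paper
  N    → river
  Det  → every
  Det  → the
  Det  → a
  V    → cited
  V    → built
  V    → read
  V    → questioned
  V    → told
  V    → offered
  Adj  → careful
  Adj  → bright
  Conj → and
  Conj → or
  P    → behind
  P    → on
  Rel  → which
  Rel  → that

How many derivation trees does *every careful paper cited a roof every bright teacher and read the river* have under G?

1

[S [NP [Det every] [AP [Adj careful]] [N paper]] [VP [VP [V cited] [NP [Det a] [N roof]] [NP [Det every] [AP [Adj bright]] [N teacher]]] [Conj and] [VP [V read] [NP [Det the] [N river]]]]]
No rule offers an alternative attachment or grouping for any span, so this is the only derivation.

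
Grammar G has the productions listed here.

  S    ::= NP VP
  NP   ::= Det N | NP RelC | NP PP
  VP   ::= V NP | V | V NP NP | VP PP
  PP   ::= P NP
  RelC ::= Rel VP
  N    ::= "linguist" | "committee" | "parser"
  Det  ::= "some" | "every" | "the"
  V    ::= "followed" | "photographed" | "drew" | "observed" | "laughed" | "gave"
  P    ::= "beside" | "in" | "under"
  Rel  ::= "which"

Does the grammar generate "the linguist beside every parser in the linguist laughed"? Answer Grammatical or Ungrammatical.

[S [NP [NP [Det the] [N linguist]] [PP [P beside] [NP [NP [Det every] [N parser]] [PP [P in] [NP [Det the] [N linguist]]]]]] [VP [V laughed]]]
Each bracket corresponds to one application of a listed rule, so the string is derivable from S.

Grammatical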